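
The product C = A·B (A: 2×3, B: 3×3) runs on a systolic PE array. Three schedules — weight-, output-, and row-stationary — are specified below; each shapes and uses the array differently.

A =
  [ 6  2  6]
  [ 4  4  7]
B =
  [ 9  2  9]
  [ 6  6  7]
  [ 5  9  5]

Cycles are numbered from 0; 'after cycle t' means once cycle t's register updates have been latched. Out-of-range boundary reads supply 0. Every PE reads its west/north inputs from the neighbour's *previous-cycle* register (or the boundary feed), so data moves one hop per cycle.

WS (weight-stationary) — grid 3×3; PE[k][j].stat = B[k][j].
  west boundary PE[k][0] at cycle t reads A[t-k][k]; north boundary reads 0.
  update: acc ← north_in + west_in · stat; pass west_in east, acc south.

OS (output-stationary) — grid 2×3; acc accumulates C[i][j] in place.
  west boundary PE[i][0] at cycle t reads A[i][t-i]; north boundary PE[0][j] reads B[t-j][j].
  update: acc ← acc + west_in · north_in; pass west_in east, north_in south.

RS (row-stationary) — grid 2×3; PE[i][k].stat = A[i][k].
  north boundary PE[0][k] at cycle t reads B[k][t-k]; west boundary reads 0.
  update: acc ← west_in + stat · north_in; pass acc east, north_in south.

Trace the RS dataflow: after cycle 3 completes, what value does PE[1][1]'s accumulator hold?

RS (2×3). Following PE[1][1] plus its west/north inputs:
  step 0 · PE0,1: acc=0; fwd→0 fwd↓0
  step 0 · PE1,0: acc=0; fwd→0 fwd↓0
  step 0 · PE1,1: acc=0; fwd→0 fwd↓0
  step 1 · PE0,1: acc=66; fwd→66 fwd↓6
  step 1 · PE1,0: acc=36; fwd→36 fwd↓9
  step 1 · PE1,1: acc=0; fwd→0 fwd↓0
  step 2 · PE0,1: acc=24; fwd→24 fwd↓6
  step 2 · PE1,0: acc=8; fwd→8 fwd↓2
  step 2 · PE1,1: acc=60; fwd→60 fwd↓6
  step 3 · PE0,1: acc=68; fwd→68 fwd↓7
  step 3 · PE1,0: acc=36; fwd→36 fwd↓9
  step 3 · PE1,1: acc=32; fwd→32 fwd↓6

PE[1][1].acc = 32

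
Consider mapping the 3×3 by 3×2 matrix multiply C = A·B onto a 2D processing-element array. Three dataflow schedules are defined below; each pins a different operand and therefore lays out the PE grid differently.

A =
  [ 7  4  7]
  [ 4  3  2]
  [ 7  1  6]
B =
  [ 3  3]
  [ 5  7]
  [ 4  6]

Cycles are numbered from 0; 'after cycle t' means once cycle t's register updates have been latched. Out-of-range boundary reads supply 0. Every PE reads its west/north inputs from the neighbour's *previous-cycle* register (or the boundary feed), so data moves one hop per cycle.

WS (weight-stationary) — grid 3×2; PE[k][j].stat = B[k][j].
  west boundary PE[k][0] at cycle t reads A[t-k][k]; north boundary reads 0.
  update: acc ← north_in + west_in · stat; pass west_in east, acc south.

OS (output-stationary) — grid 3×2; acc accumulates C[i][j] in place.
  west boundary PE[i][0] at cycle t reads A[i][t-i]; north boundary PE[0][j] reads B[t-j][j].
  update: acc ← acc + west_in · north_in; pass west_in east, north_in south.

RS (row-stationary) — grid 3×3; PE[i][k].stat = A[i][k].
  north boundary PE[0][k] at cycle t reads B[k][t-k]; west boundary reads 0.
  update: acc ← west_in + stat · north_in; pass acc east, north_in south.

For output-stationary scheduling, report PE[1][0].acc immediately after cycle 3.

PE[1][0].acc = 35

OS 3×2: PE[1][0] cycle-by-cycle (with neighbour feeds):
  [0] (0,0) acc=21 (h:7 v:3)
  [0] (1,0) acc=0 (h:0 v:0)
  [1] (0,0) acc=41 (h:4 v:5)
  [1] (1,0) acc=12 (h:4 v:3)
  [2] (0,0) acc=69 (h:7 v:4)
  [2] (1,0) acc=27 (h:3 v:5)
  [3] (0,0) acc=69 (h:0 v:0)
  [3] (1,0) acc=35 (h:2 v:4)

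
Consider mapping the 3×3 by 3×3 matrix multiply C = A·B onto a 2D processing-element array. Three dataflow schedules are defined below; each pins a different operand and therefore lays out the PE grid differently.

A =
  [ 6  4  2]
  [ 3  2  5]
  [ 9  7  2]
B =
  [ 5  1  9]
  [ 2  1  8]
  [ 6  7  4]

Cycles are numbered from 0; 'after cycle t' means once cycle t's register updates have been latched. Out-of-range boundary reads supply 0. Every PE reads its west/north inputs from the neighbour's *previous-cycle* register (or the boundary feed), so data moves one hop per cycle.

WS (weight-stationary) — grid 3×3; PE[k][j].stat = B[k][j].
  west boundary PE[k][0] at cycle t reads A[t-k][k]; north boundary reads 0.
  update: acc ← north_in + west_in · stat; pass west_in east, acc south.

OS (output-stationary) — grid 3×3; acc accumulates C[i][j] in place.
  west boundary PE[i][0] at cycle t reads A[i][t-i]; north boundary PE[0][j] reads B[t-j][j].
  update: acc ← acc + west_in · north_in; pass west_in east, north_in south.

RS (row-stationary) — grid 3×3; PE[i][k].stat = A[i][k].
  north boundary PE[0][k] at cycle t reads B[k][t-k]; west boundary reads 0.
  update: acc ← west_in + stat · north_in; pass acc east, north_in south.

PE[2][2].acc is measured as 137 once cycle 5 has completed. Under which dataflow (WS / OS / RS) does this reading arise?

dataflow = OS

Under WS (3×3), PE[2][2]:
  t=0 PE[2][2]: acc=0 h=0 v=0
  t=1 PE[2][2]: acc=0 h=0 v=0
  t=2 PE[2][2]: acc=0 h=0 v=0
  t=3 PE[2][2]: acc=0 h=0 v=0
  t=4 PE[2][2]: acc=94 h=2 v=94
  t=5 PE[2][2]: acc=63 h=5 v=63
Under OS (3×3), PE[2][2]:
  t=0 PE[2][2]: acc=0 h=0 v=0
  t=1 PE[2][2]: acc=0 h=0 v=0
  t=2 PE[2][2]: acc=0 h=0 v=0
  t=3 PE[2][2]: acc=0 h=0 v=0
  t=4 PE[2][2]: acc=81 h=9 v=9
  t=5 PE[2][2]: acc=137 h=7 v=8
Under RS (3×3), PE[2][2]:
  t=0 PE[2][2]: acc=0 h=0 v=0
  t=1 PE[2][2]: acc=0 h=0 v=0
  t=2 PE[2][2]: acc=0 h=0 v=0
  t=3 PE[2][2]: acc=0 h=0 v=0
  t=4 PE[2][2]: acc=71 h=71 v=6
  t=5 PE[2][2]: acc=30 h=30 v=7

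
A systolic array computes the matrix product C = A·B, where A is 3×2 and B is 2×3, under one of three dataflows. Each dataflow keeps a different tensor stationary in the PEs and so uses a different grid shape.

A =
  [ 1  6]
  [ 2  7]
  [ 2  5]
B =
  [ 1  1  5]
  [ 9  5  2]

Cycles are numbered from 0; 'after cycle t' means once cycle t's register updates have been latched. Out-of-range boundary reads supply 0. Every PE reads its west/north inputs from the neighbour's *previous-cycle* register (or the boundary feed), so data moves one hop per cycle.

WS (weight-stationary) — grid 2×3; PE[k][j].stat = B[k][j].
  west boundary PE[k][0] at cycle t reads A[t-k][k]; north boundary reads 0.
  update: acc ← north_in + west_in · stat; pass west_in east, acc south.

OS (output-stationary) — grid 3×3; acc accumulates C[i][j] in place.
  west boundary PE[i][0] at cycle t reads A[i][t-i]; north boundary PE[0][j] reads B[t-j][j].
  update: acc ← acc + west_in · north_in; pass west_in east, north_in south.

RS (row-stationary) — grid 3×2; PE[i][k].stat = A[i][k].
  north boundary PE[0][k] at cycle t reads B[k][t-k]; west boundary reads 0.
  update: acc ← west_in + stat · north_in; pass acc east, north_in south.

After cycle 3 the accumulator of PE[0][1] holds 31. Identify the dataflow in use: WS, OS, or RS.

Under WS (2×3), PE[0][1]:
  0: (0,1).acc=0  regs=<0,0>
  1: (0,1).acc=1  regs=<1,1>
  2: (0,1).acc=2  regs=<2,2>
  3: (0,1).acc=2  regs=<2,2>
Under OS (3×3), PE[0][1]:
  0: (0,1).acc=0  regs=<0,0>
  1: (0,1).acc=1  regs=<1,1>
  2: (0,1).acc=31  regs=<6,5>
  3: (0,1).acc=31  regs=<0,0>
Under RS (3×2), PE[0][1]:
  0: (0,1).acc=0  regs=<0,0>
  1: (0,1).acc=55  regs=<55,9>
  2: (0,1).acc=31  regs=<31,5>
  3: (0,1).acc=17  regs=<17,2>

dataflow = OS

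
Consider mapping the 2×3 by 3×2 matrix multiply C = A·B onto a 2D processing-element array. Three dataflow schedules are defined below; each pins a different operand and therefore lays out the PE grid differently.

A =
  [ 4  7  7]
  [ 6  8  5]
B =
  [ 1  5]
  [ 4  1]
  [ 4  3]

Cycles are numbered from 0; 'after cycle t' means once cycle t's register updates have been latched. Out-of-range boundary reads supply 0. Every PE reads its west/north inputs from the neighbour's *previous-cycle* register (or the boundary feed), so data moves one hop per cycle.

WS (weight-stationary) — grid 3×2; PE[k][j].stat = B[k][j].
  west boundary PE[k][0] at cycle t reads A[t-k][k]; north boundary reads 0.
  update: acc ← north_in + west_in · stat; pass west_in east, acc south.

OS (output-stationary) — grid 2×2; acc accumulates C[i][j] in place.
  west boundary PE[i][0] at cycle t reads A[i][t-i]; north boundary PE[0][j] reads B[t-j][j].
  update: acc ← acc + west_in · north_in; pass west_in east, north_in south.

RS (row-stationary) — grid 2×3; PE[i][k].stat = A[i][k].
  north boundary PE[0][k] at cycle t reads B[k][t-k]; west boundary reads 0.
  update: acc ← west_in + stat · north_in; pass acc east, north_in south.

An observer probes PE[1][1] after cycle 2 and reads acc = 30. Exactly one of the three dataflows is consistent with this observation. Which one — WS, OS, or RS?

WS (3×2 grid), PE[1][1]:
  step 0 · PE1,1: acc=0; fwd→0 fwd↓0
  step 1 · PE1,1: acc=0; fwd→0 fwd↓0
  step 2 · PE1,1: acc=27; fwd→7 fwd↓27
OS (2×2 grid), PE[1][1]:
  step 0 · PE1,1: acc=0; fwd→0 fwd↓0
  step 1 · PE1,1: acc=0; fwd→0 fwd↓0
  step 2 · PE1,1: acc=30; fwd→6 fwd↓5
RS (2×3 grid), PE[1][1]:
  step 0 · PE1,1: acc=0; fwd→0 fwd↓0
  step 1 · PE1,1: acc=0; fwd→0 fwd↓0
  step 2 · PE1,1: acc=38; fwd→38 fwd↓4

dataflow = OS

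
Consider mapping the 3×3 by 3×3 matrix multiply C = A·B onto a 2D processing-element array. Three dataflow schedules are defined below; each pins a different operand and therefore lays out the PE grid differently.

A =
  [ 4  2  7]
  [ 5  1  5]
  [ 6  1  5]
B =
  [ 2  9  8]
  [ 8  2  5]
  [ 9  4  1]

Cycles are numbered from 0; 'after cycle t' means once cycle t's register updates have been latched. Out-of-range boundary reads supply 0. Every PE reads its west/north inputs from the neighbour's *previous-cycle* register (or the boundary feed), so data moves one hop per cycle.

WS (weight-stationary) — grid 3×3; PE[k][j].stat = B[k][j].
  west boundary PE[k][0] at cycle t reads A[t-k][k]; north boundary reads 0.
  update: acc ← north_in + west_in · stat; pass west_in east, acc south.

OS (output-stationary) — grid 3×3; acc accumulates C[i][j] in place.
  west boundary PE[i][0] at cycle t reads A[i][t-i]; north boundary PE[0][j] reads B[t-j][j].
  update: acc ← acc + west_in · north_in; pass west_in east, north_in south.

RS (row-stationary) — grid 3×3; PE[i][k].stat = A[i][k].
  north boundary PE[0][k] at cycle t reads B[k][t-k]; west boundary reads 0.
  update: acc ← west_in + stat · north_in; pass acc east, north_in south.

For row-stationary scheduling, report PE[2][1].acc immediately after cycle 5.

RS 3×3: PE[2][1] cycle-by-cycle (with neighbour feeds):
  @0  [1,1]  acc 0  |  →0  ↓0
  @0  [2,0]  acc 0  |  →0  ↓0
  @0  [2,1]  acc 0  |  →0  ↓0
  @1  [1,1]  acc 0  |  →0  ↓0
  @1  [2,0]  acc 0  |  →0  ↓0
  @1  [2,1]  acc 0  |  →0  ↓0
  @2  [1,1]  acc 18  |  →18  ↓8
  @2  [2,0]  acc 12  |  →12  ↓2
  @2  [2,1]  acc 0  |  →0  ↓0
  @3  [1,1]  acc 47  |  →47  ↓2
  @3  [2,0]  acc 54  |  →54  ↓9
  @3  [2,1]  acc 20  |  →20  ↓8
  @4  [1,1]  acc 45  |  →45  ↓5
  @4  [2,0]  acc 48  |  →48  ↓8
  @4  [2,1]  acc 56  |  →56  ↓2
  @5  [1,1]  acc 0  |  →0  ↓0
  @5  [2,0]  acc 0  |  →0  ↓0
  @5  [2,1]  acc 53  |  →53  ↓5

PE[2][1].acc = 53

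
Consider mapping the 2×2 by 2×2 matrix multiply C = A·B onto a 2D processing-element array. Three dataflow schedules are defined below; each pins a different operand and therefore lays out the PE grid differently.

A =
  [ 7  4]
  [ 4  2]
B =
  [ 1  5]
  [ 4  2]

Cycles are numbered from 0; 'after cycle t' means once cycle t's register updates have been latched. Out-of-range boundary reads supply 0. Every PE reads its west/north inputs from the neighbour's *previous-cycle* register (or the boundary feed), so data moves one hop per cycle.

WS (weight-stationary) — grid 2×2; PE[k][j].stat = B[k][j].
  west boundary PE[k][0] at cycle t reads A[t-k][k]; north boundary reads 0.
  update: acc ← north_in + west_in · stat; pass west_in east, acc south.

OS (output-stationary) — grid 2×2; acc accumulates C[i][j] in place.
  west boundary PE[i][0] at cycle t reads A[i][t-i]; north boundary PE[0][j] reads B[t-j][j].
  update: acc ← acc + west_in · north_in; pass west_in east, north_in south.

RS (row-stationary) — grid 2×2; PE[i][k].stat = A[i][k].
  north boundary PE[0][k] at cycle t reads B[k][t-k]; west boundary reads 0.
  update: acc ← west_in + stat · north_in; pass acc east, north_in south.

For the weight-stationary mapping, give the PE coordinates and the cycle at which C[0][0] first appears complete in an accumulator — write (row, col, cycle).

WS: C[0][0] accumulates in PE[1][0]:
  0: (1,0).acc=0  regs=<0,0>
  1: (1,0).acc=23  regs=<4,23>

(row, col, cycle) = (1, 0, 1)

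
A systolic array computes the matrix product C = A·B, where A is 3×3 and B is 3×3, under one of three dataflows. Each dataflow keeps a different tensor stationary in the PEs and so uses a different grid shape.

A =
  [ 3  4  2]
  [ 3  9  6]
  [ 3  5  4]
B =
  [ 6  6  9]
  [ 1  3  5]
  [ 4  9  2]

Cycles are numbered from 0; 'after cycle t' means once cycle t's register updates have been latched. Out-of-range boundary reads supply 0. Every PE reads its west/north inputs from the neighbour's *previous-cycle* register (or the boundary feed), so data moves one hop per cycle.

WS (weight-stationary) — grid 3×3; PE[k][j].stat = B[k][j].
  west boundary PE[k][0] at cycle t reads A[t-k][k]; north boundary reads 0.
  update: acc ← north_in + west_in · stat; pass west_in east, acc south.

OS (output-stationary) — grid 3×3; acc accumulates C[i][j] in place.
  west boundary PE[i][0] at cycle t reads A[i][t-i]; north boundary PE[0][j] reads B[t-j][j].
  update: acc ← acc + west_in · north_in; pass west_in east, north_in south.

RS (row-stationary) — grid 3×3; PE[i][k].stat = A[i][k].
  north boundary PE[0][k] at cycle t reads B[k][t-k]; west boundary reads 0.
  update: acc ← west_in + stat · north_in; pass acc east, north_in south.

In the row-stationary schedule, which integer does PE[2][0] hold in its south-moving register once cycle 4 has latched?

RS on a 3×3 grid — tracing PE[2][0] and its feeders:
  t=0 PE[1][0]: acc=0 h=0 v=0
  t=0 PE[2][0]: acc=0 h=0 v=0
  t=1 PE[1][0]: acc=18 h=18 v=6
  t=1 PE[2][0]: acc=0 h=0 v=0
  t=2 PE[1][0]: acc=18 h=18 v=6
  t=2 PE[2][0]: acc=18 h=18 v=6
  t=3 PE[1][0]: acc=27 h=27 v=9
  t=3 PE[2][0]: acc=18 h=18 v=6
  t=4 PE[1][0]: acc=0 h=0 v=0
  t=4 PE[2][0]: acc=27 h=27 v=9

register = 9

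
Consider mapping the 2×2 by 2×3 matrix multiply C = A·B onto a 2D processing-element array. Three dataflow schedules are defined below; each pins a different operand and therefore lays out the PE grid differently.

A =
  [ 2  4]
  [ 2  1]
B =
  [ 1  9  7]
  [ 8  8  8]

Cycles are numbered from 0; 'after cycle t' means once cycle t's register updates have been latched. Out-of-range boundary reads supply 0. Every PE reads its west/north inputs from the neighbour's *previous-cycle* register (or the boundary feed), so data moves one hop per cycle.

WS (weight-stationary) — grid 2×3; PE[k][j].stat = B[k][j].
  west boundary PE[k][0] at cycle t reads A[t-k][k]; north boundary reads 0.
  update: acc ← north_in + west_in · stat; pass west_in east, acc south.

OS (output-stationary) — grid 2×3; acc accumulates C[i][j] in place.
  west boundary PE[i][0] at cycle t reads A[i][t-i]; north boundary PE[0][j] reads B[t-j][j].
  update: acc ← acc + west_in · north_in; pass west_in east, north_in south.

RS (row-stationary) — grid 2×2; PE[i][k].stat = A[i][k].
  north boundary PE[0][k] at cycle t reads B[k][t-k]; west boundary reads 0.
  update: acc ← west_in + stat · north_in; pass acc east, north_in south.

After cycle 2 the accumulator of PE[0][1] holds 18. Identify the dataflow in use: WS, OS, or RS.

WS [2×3] PE[0][1] across cycles:
  cycle 0: PE[0][1] → acc 0, east 0, south 0
  cycle 1: PE[0][1] → acc 18, east 2, south 18
  cycle 2: PE[0][1] → acc 18, east 2, south 18
OS [2×3] PE[0][1] across cycles:
  cycle 0: PE[0][1] → acc 0, east 0, south 0
  cycle 1: PE[0][1] → acc 18, east 2, south 9
  cycle 2: PE[0][1] → acc 50, east 4, south 8
RS [2×2] PE[0][1] across cycles:
  cycle 0: PE[0][1] → acc 0, east 0, south 0
  cycle 1: PE[0][1] → acc 34, east 34, south 8
  cycle 2: PE[0][1] → acc 50, east 50, south 8

dataflow = WS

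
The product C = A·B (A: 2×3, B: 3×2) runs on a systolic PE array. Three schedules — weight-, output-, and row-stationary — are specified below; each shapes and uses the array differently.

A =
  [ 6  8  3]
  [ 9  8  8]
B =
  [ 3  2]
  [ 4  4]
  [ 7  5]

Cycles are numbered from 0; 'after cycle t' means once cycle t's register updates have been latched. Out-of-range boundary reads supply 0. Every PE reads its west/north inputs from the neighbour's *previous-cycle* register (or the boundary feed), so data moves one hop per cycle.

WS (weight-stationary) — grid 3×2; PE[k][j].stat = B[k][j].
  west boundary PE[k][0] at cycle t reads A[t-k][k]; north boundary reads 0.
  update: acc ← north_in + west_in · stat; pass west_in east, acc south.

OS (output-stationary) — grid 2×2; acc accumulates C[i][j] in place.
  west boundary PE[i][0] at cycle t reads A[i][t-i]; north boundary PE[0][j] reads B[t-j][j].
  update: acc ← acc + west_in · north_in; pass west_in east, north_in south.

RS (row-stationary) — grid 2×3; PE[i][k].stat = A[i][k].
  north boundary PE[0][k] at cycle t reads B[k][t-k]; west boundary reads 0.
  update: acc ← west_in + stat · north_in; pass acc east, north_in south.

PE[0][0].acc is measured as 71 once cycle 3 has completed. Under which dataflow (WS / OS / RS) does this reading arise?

Under WS (3×2), PE[0][0]:
  t=0 PE[0][0]: acc=18 h=6 v=18
  t=1 PE[0][0]: acc=27 h=9 v=27
  t=2 PE[0][0]: acc=0 h=0 v=0
  t=3 PE[0][0]: acc=0 h=0 v=0
Under OS (2×2), PE[0][0]:
  t=0 PE[0][0]: acc=18 h=6 v=3
  t=1 PE[0][0]: acc=50 h=8 v=4
  t=2 PE[0][0]: acc=71 h=3 v=7
  t=3 PE[0][0]: acc=71 h=0 v=0
Under RS (2×3), PE[0][0]:
  t=0 PE[0][0]: acc=18 h=18 v=3
  t=1 PE[0][0]: acc=12 h=12 v=2
  t=2 PE[0][0]: acc=0 h=0 v=0
  t=3 PE[0][0]: acc=0 h=0 v=0

dataflow = OS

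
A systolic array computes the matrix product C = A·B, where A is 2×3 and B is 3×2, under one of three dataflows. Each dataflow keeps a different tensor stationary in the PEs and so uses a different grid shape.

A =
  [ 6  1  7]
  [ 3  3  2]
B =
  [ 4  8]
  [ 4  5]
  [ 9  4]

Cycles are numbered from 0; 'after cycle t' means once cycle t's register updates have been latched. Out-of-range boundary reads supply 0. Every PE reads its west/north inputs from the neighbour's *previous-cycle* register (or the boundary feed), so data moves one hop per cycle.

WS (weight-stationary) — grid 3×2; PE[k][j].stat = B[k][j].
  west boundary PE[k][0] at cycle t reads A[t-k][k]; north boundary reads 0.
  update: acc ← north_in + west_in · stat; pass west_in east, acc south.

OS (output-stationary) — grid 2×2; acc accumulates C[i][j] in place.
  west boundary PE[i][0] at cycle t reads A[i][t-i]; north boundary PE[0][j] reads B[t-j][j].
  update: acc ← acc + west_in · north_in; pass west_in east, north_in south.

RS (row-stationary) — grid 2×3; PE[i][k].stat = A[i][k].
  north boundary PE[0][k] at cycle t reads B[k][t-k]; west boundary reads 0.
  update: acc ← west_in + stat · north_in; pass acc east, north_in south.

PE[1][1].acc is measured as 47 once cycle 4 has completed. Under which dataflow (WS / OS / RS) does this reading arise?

dataflow = OS

— WS: 3×2; PE[1][1] trace:
  cycle 0: PE[1][1] → acc 0, east 0, south 0
  cycle 1: PE[1][1] → acc 0, east 0, south 0
  cycle 2: PE[1][1] → acc 53, east 1, south 53
  cycle 3: PE[1][1] → acc 39, east 3, south 39
  cycle 4: PE[1][1] → acc 0, east 0, south 0
— OS: 2×2; PE[1][1] trace:
  cycle 0: PE[1][1] → acc 0, east 0, south 0
  cycle 1: PE[1][1] → acc 0, east 0, south 0
  cycle 2: PE[1][1] → acc 24, east 3, south 8
  cycle 3: PE[1][1] → acc 39, east 3, south 5
  cycle 4: PE[1][1] → acc 47, east 2, south 4
— RS: 2×3; PE[1][1] trace:
  cycle 0: PE[1][1] → acc 0, east 0, south 0
  cycle 1: PE[1][1] → acc 0, east 0, south 0
  cycle 2: PE[1][1] → acc 24, east 24, south 4
  cycle 3: PE[1][1] → acc 39, east 39, south 5
  cycle 4: PE[1][1] → acc 0, east 0, south 0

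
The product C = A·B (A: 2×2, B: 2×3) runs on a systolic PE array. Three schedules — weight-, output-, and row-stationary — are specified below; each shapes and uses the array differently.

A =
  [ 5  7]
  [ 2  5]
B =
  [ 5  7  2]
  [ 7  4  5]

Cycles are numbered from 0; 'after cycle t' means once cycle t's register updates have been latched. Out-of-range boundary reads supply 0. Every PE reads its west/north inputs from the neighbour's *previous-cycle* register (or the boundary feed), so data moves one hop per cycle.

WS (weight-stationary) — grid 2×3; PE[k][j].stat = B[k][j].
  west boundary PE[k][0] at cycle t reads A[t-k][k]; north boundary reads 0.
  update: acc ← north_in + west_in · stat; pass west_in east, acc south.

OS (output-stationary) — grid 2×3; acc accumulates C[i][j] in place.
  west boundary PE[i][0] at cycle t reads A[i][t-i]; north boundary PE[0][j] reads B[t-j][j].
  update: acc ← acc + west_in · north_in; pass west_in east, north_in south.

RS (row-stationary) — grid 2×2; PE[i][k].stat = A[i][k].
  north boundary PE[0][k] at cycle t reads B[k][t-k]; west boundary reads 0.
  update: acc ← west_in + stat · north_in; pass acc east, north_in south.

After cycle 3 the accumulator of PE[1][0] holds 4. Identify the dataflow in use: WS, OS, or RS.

WS (2×3 grid), PE[1][0]:
  t=0 PE[1][0]: acc=0 h=0 v=0
  t=1 PE[1][0]: acc=74 h=7 v=74
  t=2 PE[1][0]: acc=45 h=5 v=45
  t=3 PE[1][0]: acc=0 h=0 v=0
OS (2×3 grid), PE[1][0]:
  t=0 PE[1][0]: acc=0 h=0 v=0
  t=1 PE[1][0]: acc=10 h=2 v=5
  t=2 PE[1][0]: acc=45 h=5 v=7
  t=3 PE[1][0]: acc=45 h=0 v=0
RS (2×2 grid), PE[1][0]:
  t=0 PE[1][0]: acc=0 h=0 v=0
  t=1 PE[1][0]: acc=10 h=10 v=5
  t=2 PE[1][0]: acc=14 h=14 v=7
  t=3 PE[1][0]: acc=4 h=4 v=2

dataflow = RS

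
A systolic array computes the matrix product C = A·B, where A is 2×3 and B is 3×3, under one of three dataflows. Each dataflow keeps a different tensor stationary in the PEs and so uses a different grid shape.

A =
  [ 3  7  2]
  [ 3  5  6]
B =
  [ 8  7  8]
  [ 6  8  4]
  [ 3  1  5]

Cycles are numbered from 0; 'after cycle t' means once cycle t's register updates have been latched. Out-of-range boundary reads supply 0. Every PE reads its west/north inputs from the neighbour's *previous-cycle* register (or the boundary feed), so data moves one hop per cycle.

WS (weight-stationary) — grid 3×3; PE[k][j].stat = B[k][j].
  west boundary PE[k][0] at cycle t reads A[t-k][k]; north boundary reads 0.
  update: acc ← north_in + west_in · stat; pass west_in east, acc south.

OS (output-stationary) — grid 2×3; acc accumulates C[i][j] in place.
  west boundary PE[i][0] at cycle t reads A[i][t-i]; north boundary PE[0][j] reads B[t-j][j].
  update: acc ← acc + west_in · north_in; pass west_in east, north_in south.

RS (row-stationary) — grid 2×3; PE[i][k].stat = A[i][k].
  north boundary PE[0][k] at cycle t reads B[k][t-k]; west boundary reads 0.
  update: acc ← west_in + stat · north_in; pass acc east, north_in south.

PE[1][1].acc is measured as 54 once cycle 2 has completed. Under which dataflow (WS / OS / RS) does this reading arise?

dataflow = RS

WS [3×3] PE[1][1] across cycles:
  step 0 · PE1,1: acc=0; fwd→0 fwd↓0
  step 1 · PE1,1: acc=0; fwd→0 fwd↓0
  step 2 · PE1,1: acc=77; fwd→7 fwd↓77
OS [2×3] PE[1][1] across cycles:
  step 0 · PE1,1: acc=0; fwd→0 fwd↓0
  step 1 · PE1,1: acc=0; fwd→0 fwd↓0
  step 2 · PE1,1: acc=21; fwd→3 fwd↓7
RS [2×3] PE[1][1] across cycles:
  step 0 · PE1,1: acc=0; fwd→0 fwd↓0
  step 1 · PE1,1: acc=0; fwd→0 fwd↓0
  step 2 · PE1,1: acc=54; fwd→54 fwd↓6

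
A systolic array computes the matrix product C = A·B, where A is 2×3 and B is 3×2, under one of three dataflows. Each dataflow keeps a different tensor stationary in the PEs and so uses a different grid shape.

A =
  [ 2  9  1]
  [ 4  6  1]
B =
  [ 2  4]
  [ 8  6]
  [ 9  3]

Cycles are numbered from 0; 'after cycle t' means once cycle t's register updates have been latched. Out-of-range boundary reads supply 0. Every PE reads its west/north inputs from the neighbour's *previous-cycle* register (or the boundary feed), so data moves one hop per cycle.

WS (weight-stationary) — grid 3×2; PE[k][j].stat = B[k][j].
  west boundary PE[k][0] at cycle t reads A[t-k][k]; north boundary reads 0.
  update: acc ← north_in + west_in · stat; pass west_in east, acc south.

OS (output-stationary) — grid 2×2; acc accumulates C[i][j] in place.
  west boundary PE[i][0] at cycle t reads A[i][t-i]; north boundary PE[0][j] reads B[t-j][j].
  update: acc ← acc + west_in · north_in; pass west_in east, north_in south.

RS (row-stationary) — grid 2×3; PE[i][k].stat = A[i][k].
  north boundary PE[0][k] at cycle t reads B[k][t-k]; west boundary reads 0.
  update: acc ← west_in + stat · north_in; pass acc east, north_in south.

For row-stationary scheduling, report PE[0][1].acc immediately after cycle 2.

PE[0][1].acc = 62

Tracing RS — 2×3 array, target PE[0][1]:
  step 0 · PE0,0: acc=4; fwd→4 fwd↓2
  step 0 · PE0,1: acc=0; fwd→0 fwd↓0
  step 1 · PE0,0: acc=8; fwd→8 fwd↓4
  step 1 · PE0,1: acc=76; fwd→76 fwd↓8
  step 2 · PE0,0: acc=0; fwd→0 fwd↓0
  step 2 · PE0,1: acc=62; fwd→62 fwd↓6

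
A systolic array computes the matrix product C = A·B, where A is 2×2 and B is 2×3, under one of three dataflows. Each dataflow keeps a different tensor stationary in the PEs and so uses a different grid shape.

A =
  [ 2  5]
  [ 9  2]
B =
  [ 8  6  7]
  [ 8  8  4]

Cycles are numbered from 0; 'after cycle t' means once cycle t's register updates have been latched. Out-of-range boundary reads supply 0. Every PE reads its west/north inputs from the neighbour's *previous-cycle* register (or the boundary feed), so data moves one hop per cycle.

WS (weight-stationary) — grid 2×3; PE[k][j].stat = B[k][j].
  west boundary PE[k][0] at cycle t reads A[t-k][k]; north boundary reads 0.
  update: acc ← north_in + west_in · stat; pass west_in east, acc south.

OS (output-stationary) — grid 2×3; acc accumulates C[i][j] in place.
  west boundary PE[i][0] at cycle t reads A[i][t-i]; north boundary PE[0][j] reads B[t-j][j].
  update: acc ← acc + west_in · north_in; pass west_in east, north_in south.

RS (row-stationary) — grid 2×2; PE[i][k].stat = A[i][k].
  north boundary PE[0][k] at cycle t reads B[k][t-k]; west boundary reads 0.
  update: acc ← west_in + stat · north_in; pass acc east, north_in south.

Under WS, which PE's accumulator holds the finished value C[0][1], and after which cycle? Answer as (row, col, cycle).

(row, col, cycle) = (1, 1, 2)

WS: C[0][1] accumulates in PE[1][1]:
  after 0 — PE[1][1] acc=0, pass-E 0, pass-S 0
  after 1 — PE[1][1] acc=0, pass-E 0, pass-S 0
  after 2 — PE[1][1] acc=52, pass-E 5, pass-S 52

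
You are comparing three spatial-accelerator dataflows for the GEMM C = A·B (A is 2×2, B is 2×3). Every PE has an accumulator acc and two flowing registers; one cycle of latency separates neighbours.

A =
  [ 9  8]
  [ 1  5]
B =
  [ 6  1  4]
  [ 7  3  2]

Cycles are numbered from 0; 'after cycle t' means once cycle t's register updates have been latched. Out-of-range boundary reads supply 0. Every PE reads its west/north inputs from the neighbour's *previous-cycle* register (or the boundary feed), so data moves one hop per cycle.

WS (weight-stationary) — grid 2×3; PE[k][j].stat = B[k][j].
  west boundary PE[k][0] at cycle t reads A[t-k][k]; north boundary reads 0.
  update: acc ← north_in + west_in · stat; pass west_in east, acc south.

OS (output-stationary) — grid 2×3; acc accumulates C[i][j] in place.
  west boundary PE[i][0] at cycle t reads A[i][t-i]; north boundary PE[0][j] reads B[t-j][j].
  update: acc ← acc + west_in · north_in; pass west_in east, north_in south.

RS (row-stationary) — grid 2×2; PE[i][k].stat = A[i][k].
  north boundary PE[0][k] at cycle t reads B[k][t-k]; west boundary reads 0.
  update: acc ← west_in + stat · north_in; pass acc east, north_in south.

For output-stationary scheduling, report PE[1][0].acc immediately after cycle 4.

Tracing OS — 2×3 array, target PE[1][0]:
  t=0 PE[0][0]: acc=54 h=9 v=6
  t=0 PE[1][0]: acc=0 h=0 v=0
  t=1 PE[0][0]: acc=110 h=8 v=7
  t=1 PE[1][0]: acc=6 h=1 v=6
  t=2 PE[0][0]: acc=110 h=0 v=0
  t=2 PE[1][0]: acc=41 h=5 v=7
  t=3 PE[0][0]: acc=110 h=0 v=0
  t=3 PE[1][0]: acc=41 h=0 v=0
  t=4 PE[0][0]: acc=110 h=0 v=0
  t=4 PE[1][0]: acc=41 h=0 v=0

PE[1][0].acc = 41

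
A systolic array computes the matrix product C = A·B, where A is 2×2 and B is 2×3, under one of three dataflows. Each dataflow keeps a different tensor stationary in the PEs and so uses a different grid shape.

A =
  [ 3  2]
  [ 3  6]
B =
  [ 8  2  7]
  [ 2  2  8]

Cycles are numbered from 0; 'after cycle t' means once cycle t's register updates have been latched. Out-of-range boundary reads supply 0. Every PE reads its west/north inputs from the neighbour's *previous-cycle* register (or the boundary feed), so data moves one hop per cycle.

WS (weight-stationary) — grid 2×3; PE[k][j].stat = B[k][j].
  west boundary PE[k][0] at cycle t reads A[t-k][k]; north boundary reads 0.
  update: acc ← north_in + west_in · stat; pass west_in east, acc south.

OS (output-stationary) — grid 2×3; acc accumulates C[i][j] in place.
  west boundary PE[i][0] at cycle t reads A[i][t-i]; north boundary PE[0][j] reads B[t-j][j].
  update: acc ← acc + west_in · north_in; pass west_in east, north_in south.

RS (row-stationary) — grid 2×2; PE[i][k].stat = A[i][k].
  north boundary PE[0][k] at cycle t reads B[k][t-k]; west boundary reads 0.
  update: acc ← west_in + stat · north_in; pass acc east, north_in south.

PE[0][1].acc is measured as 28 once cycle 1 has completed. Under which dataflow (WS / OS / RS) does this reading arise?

dataflow = RS

WS (2×3 grid), PE[0][1]:
  0: (0,1).acc=0  regs=<0,0>
  1: (0,1).acc=6  regs=<3,6>
OS (2×3 grid), PE[0][1]:
  0: (0,1).acc=0  regs=<0,0>
  1: (0,1).acc=6  regs=<3,2>
RS (2×2 grid), PE[0][1]:
  0: (0,1).acc=0  regs=<0,0>
  1: (0,1).acc=28  regs=<28,2>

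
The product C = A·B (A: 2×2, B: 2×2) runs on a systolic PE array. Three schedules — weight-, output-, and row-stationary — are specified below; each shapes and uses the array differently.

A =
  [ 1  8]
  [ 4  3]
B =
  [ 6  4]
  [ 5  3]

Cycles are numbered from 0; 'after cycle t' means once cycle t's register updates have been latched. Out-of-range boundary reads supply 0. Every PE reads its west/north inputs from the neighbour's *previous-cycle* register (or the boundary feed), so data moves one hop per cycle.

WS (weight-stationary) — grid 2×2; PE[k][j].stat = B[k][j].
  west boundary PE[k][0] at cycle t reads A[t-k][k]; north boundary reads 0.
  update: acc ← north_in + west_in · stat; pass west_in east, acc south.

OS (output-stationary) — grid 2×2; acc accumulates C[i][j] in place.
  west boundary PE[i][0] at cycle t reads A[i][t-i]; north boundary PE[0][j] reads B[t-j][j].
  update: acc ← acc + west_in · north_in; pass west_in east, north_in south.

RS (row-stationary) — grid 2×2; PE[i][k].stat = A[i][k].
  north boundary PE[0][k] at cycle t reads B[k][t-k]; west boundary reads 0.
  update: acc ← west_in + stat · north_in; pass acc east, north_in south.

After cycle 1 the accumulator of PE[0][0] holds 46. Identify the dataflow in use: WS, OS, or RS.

WS [2×2] PE[0][0] across cycles:
  [0] (0,0) acc=6 (h:1 v:6)
  [1] (0,0) acc=24 (h:4 v:24)
OS [2×2] PE[0][0] across cycles:
  [0] (0,0) acc=6 (h:1 v:6)
  [1] (0,0) acc=46 (h:8 v:5)
RS [2×2] PE[0][0] across cycles:
  [0] (0,0) acc=6 (h:6 v:6)
  [1] (0,0) acc=4 (h:4 v:4)

dataflow = OS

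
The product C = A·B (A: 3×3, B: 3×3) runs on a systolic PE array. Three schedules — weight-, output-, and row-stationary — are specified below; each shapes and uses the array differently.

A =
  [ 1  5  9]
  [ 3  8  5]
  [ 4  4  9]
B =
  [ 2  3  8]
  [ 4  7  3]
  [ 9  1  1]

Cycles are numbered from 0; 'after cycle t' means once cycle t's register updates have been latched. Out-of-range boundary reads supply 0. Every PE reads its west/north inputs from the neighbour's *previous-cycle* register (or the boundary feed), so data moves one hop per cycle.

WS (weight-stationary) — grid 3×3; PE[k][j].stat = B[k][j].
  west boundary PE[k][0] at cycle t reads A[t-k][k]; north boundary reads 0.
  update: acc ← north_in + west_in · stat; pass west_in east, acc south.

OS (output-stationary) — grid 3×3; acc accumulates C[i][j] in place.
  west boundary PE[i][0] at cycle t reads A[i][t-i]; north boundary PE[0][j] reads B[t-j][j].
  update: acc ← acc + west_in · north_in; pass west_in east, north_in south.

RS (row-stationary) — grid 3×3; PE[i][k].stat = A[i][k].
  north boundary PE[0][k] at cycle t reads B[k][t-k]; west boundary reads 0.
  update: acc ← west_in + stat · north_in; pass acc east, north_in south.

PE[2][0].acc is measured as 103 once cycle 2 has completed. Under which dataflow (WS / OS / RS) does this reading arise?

dataflow = WS

WS [3×3] PE[2][0] across cycles:
  after 0 — PE[2][0] acc=0, pass-E 0, pass-S 0
  after 1 — PE[2][0] acc=0, pass-E 0, pass-S 0
  after 2 — PE[2][0] acc=103, pass-E 9, pass-S 103
OS [3×3] PE[2][0] across cycles:
  after 0 — PE[2][0] acc=0, pass-E 0, pass-S 0
  after 1 — PE[2][0] acc=0, pass-E 0, pass-S 0
  after 2 — PE[2][0] acc=8, pass-E 4, pass-S 2
RS [3×3] PE[2][0] across cycles:
  after 0 — PE[2][0] acc=0, pass-E 0, pass-S 0
  after 1 — PE[2][0] acc=0, pass-E 0, pass-S 0
  after 2 — PE[2][0] acc=8, pass-E 8, pass-S 2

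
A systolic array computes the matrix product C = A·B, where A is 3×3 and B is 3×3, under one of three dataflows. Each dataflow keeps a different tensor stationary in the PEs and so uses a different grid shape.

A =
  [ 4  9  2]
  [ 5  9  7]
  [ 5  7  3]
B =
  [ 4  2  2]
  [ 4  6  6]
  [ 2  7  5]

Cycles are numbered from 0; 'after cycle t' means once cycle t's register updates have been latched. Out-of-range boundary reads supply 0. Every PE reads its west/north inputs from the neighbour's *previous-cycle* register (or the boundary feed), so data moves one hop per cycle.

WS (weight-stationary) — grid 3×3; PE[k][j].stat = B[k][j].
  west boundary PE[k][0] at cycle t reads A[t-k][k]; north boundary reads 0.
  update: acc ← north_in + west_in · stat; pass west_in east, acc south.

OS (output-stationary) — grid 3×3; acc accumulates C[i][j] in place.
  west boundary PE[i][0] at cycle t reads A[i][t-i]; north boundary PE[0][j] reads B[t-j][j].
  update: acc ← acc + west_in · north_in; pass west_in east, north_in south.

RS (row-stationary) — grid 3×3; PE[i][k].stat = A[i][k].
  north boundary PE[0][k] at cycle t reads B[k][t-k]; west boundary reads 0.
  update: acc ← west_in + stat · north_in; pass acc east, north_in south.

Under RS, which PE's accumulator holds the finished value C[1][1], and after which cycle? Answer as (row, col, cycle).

Under RS, C[1][1] lands at PE[1][2]:
  step 0 · PE1,2: acc=0; fwd→0 fwd↓0
  step 1 · PE1,2: acc=0; fwd→0 fwd↓0
  step 2 · PE1,2: acc=0; fwd→0 fwd↓0
  step 3 · PE1,2: acc=70; fwd→70 fwd↓2
  step 4 · PE1,2: acc=113; fwd→113 fwd↓7

(row, col, cycle) = (1, 2, 4)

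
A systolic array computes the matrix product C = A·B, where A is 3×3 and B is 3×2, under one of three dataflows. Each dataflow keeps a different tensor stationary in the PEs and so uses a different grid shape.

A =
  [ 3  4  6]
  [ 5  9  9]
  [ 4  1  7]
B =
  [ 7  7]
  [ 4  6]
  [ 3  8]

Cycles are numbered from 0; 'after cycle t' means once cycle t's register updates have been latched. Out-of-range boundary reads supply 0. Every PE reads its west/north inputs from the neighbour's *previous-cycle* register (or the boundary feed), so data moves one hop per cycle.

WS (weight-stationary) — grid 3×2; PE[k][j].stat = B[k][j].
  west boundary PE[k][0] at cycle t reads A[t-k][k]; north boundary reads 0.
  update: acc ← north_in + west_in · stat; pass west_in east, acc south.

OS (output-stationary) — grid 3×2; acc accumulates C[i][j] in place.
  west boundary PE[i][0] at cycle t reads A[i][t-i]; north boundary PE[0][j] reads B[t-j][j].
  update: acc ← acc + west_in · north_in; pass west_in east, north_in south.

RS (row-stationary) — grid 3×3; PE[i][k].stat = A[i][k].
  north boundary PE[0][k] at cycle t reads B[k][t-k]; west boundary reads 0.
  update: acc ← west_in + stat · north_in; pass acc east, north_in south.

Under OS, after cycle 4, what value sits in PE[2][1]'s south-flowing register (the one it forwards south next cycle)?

OS (3×2). Following PE[2][1] plus its west/north inputs:
  step 0 · PE1,1: acc=0; fwd→0 fwd↓0
  step 0 · PE2,0: acc=0; fwd→0 fwd↓0
  step 0 · PE2,1: acc=0; fwd→0 fwd↓0
  step 1 · PE1,1: acc=0; fwd→0 fwd↓0
  step 1 · PE2,0: acc=0; fwd→0 fwd↓0
  step 1 · PE2,1: acc=0; fwd→0 fwd↓0
  step 2 · PE1,1: acc=35; fwd→5 fwd↓7
  step 2 · PE2,0: acc=28; fwd→4 fwd↓7
  step 2 · PE2,1: acc=0; fwd→0 fwd↓0
  step 3 · PE1,1: acc=89; fwd→9 fwd↓6
  step 3 · PE2,0: acc=32; fwd→1 fwd↓4
  step 3 · PE2,1: acc=28; fwd→4 fwd↓7
  step 4 · PE1,1: acc=161; fwd→9 fwd↓8
  step 4 · PE2,0: acc=53; fwd→7 fwd↓3
  step 4 · PE2,1: acc=34; fwd→1 fwd↓6

register = 6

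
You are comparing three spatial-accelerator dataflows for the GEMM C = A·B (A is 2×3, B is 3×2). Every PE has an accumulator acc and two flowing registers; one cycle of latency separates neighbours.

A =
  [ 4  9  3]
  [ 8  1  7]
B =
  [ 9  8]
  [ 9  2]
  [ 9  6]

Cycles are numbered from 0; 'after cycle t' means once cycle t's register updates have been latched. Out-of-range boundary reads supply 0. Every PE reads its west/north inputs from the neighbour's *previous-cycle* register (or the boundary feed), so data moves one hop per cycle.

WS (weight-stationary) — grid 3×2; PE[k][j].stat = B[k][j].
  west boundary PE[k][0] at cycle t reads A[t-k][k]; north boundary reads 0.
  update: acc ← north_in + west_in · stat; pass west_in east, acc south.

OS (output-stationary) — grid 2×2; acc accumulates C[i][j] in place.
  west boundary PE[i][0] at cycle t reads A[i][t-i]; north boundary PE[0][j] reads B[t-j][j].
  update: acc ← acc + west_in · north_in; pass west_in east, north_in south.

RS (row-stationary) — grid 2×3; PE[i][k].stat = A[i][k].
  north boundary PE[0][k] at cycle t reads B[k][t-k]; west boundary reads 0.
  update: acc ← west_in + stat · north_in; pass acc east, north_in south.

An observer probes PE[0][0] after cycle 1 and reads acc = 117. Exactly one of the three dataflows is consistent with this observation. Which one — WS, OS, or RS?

WS (3×2 grid), PE[0][0]:
  step 0 · PE0,0: acc=36; fwd→4 fwd↓36
  step 1 · PE0,0: acc=72; fwd→8 fwd↓72
OS (2×2 grid), PE[0][0]:
  step 0 · PE0,0: acc=36; fwd→4 fwd↓9
  step 1 · PE0,0: acc=117; fwd→9 fwd↓9
RS (2×3 grid), PE[0][0]:
  step 0 · PE0,0: acc=36; fwd→36 fwd↓9
  step 1 · PE0,0: acc=32; fwd→32 fwd↓8

dataflow = OS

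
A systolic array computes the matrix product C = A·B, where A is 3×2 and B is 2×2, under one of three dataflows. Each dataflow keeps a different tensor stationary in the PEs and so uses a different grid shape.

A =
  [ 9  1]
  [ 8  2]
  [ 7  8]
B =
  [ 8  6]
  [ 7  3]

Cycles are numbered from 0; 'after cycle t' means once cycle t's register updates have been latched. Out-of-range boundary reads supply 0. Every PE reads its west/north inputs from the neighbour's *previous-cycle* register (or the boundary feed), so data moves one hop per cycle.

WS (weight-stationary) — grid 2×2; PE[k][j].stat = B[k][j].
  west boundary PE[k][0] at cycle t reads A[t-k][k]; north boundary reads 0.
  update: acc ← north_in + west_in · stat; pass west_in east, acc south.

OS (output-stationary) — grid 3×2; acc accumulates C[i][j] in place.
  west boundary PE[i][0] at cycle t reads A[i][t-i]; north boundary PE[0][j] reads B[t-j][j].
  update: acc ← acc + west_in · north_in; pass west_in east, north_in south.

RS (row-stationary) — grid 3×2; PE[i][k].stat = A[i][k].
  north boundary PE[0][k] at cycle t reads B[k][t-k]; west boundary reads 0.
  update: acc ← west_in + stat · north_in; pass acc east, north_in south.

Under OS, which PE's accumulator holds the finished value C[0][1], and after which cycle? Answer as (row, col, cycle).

(row, col, cycle) = (0, 1, 2)

OS — PE[0][1] is where C[0][1] collects:
  cycle 0: PE[0][1] → acc 0, east 0, south 0
  cycle 1: PE[0][1] → acc 54, east 9, south 6
  cycle 2: PE[0][1] → acc 57, east 1, south 3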